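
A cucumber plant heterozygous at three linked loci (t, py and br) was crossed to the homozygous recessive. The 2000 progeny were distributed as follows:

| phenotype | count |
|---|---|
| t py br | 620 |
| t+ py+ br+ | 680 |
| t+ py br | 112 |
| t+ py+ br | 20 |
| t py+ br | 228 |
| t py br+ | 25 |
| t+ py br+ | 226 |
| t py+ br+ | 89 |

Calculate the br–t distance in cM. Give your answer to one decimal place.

The two most frequent reciprocal classes, t py br and t+ py+ br+, are the parental types, so the F1 was t py br / t+ py+ br+.
The two rarest classes, t py br+ and t+ py+ br, are the double crossovers. Comparing them with the parentals, only the br allele has switched, so br is the middle locus and the order is t – br – py.
Crossovers in the t–br interval produce the single-crossover classes t+ py br and t py+ br+ (112 + 89 = 201) plus the double crossovers (45).
RF(t–br) = (201 + 45) / 2000 = 246/2000 = 0.1230 → 12.3 cM.

12.3 cM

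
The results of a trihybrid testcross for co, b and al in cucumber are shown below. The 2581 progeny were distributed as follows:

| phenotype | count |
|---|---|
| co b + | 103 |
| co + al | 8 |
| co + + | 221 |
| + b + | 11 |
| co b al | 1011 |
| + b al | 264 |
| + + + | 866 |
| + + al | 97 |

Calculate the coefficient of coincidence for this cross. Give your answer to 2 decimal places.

The two most frequent reciprocal classes, + + + and co b al, are the parental types, so the F1 was + + + / co b al.
The two rarest classes, + b + and co + al, are the double crossovers. Comparing them with the parentals, only the b allele has switched, so b is the middle locus and the order is al – b – co.
al–b: (200 + 19)/2581 = 0.0849; b–co: (485 + 19)/2581 = 0.1953.
Expected DCO frequency = 0.0849 × 0.1953 ≈ 0.01658; observed = 19/2581 ≈ 0.00736.
Coefficient of coincidence = 0.00736/0.01658 ≈ 0.44.

0.44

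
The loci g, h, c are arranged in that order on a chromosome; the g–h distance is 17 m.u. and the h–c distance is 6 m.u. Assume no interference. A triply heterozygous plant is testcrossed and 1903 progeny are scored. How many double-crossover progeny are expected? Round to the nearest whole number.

19

Map distances give recombination frequencies of 0.170 and 0.060 for the two intervals.
With no interference, expected double-crossover frequency = 0.170 × 0.060 = 0.01020.
Expected number = 0.01020 × 1903 = 19.41 ≈ 19.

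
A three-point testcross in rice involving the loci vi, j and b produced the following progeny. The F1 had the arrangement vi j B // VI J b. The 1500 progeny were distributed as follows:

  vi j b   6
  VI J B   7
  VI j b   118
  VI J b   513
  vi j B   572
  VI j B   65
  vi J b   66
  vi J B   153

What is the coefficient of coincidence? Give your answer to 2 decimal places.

The two rarest classes, vi j b and VI J B, are the double crossovers. Comparing them with the parentals, only the b allele has switched, so b is the middle locus and the order is vi – b – j.
vi–b: (131 + 13)/1500 = 0.0960; b–j: (271 + 13)/1500 = 0.1893.
Expected DCO frequency = 0.0960 × 0.1893 ≈ 0.01817; observed = 13/1500 ≈ 0.00867.
Coefficient of coincidence = 0.00867/0.01817 ≈ 0.48.

0.48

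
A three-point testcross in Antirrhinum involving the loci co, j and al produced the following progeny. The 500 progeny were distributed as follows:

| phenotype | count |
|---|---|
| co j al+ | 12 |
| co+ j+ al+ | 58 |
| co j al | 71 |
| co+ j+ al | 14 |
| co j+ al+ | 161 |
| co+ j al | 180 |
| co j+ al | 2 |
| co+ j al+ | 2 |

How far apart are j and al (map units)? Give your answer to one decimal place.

6.0 map units

The two most frequent reciprocal classes, co+ j al and co j+ al+, are the parental types, so the F1 was co+ j al / co j+ al+.
The two rarest classes, co+ j al+ and co j+ al, are the double crossovers. Comparing them with the parentals, only the al allele has switched, so al is the middle locus and the order is co – al – j.
Crossovers in the al–j interval produce the single-crossover classes co+ j+ al and co j al+ (14 + 12 = 26) plus the double crossovers (4).
RF(al–j) = (26 + 4) / 500 = 30/500 = 0.0600 → 6.0 map units.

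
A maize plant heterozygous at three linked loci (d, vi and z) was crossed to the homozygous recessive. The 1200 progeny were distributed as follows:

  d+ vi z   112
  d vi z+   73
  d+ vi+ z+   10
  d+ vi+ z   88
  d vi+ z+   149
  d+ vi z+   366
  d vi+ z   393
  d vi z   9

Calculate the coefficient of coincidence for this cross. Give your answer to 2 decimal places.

0.45

The two most frequent reciprocal classes, d+ vi z+ and d vi+ z, are the parental types, so the F1 was d+ vi z+ / d vi+ z.
The two rarest classes, d+ vi+ z+ and d vi z, are the double crossovers. Comparing them with the parentals, only the vi allele has switched, so vi is the middle locus and the order is z – vi – d.
z–vi: (261 + 19)/1200 = 0.2333; vi–d: (161 + 19)/1200 = 0.1500.
Expected DCO frequency = 0.2333 × 0.1500 ≈ 0.03499; observed = 19/1200 ≈ 0.01583.
Coefficient of coincidence = 0.01583/0.03499 ≈ 0.45.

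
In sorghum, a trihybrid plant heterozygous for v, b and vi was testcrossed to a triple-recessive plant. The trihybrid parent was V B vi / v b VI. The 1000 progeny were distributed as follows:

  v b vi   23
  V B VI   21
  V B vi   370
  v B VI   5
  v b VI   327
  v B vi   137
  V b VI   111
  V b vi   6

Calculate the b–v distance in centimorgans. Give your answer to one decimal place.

The two rarest classes, V b vi and v B VI, are the double crossovers. Comparing them with the parentals, only the b allele has switched, so b is the middle locus and the order is v – b – vi.
Crossovers in the v–b interval produce the single-crossover classes v B vi and V b VI (137 + 111 = 248) plus the double crossovers (11).
RF(v–b) = (248 + 11) / 1000 = 259/1000 = 0.2590 → 25.9 centimorgans.

25.9 centimorgans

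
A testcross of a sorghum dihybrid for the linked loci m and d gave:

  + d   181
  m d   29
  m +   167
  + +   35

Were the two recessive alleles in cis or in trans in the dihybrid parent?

The two most frequent classes are + d (181) and m + (167); these are the parental (non-recombinant) types.
So the F1 carried + d on one chromosome and m + on the other — the recessive alleles are on opposite chromosomes (trans / repulsion).

trans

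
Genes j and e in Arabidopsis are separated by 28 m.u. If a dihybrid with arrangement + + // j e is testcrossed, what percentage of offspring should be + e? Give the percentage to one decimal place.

A map distance of 28 m.u. corresponds to a recombination frequency of 0.280.
The F1 is + + / j e, so + e is a recombinant gamete class with expected frequency r/2 = 0.280/2 = 0.1400.
That is 0.1400 = 14.0% of the progeny.

14.0%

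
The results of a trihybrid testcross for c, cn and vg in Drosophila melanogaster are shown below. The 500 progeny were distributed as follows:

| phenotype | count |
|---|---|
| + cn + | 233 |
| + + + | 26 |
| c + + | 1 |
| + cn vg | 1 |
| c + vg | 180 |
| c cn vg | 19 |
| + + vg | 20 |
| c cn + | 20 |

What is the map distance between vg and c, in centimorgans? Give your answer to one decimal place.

The two most frequent reciprocal classes, c + vg and + cn +, are the parental types, so the F1 was c + vg / + cn +.
The two rarest classes, c + + and + cn vg, are the double crossovers. Comparing them with the parentals, only the vg allele has switched, so vg is the middle locus and the order is cn – vg – c.
Crossovers in the vg–c interval produce the single-crossover classes + + vg and c cn + (20 + 20 = 40) plus the double crossovers (2).
RF(vg–c) = (40 + 2) / 500 = 42/500 = 0.0840 → 8.4 centimorgans.

8.4 centimorgans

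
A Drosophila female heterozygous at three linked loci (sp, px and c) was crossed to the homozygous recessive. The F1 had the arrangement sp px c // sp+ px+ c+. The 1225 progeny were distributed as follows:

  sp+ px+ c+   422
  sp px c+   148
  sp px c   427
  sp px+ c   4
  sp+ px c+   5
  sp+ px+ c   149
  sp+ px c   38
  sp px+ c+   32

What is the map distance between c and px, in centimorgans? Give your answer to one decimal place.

25.0 centimorgans

The two rarest classes, sp px+ c and sp+ px c+, are the double crossovers. Comparing them with the parentals, only the px allele has switched, so px is the middle locus and the order is c – px – sp.
Crossovers in the c–px interval produce the single-crossover classes sp px c+ and sp+ px+ c (148 + 149 = 297) plus the double crossovers (9).
RF(c–px) = (297 + 9) / 1225 = 306/1225 = 0.2498 → 25.0 centimorgans.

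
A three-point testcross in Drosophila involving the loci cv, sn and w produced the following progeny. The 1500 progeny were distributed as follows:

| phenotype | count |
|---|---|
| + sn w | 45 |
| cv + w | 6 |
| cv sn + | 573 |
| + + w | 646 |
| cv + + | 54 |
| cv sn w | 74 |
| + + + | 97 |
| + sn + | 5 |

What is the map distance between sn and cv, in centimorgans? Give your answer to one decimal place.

The two most frequent reciprocal classes, cv sn + and + + w, are the parental types, so the F1 was cv sn + / + + w.
The two rarest classes, + sn + and cv + w, are the double crossovers. Comparing them with the parentals, only the cv allele has switched, so cv is the middle locus and the order is w – cv – sn.
Crossovers in the cv–sn interval produce the single-crossover classes cv + + and + sn w (54 + 45 = 99) plus the double crossovers (11).
RF(cv–sn) = (99 + 11) / 1500 = 110/1500 = 0.0733 → 7.3 centimorgans.

7.3 centimorgans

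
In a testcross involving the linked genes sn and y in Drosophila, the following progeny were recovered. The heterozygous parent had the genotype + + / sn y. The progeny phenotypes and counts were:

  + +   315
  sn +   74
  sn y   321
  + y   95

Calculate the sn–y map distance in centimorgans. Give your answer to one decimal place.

The recombinant classes are + y and sn +: 95 + 74 = 169.
Recombination frequency = 169/805 = 0.2099 ≈ 21.0%, i.e. 21.0 centimorgans.

21.0 centimorgans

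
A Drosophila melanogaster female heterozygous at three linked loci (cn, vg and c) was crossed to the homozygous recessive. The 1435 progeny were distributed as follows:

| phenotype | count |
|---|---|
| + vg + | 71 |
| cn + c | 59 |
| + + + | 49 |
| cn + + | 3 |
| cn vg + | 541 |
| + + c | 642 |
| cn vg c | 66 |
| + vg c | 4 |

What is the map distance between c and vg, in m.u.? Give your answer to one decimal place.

The two most frequent reciprocal classes, cn vg + and + + c, are the parental types, so the F1 was cn vg + / + + c.
The two rarest classes, cn + + and + vg c, are the double crossovers. Comparing them with the parentals, only the vg allele has switched, so vg is the middle locus and the order is c – vg – cn.
Crossovers in the c–vg interval produce the single-crossover classes cn vg c and + + + (66 + 49 = 115) plus the double crossovers (7).
RF(c–vg) = (115 + 7) / 1435 = 122/1435 = 0.0850 → 8.5 m.u.

8.5 m.u.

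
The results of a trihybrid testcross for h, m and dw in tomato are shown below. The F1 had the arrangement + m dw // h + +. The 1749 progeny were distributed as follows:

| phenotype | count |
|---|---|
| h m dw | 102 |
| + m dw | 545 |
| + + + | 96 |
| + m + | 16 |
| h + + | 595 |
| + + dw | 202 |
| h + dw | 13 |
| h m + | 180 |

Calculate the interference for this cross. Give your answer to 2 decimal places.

The two rarest classes, + m + and h + dw, are the double crossovers. Comparing them with the parentals, only the dw allele has switched, so dw is the middle locus and the order is m – dw – h.
m–dw: (382 + 29)/1749 = 0.2350; dw–h: (198 + 29)/1749 = 0.1298.
Expected DCO frequency = 0.2350 × 0.1298 ≈ 0.03050; observed = 29/1749 ≈ 0.01658.
Coefficient of coincidence = 0.01658/0.03050 ≈ 0.54; interference = 1 − 0.54 = 0.46.

0.46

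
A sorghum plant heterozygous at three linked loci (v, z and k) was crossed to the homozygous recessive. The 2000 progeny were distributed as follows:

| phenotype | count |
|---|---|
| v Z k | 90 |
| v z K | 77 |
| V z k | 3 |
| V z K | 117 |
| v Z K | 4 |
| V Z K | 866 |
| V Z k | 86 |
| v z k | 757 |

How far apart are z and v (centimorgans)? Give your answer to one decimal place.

The two most frequent reciprocal classes, v z k and V Z K, are the parental types, so the F1 was v z k / V Z K.
The two rarest classes, V z k and v Z K, are the double crossovers. Comparing them with the parentals, only the v allele has switched, so v is the middle locus and the order is k – v – z.
Crossovers in the v–z interval produce the single-crossover classes v Z k and V z K (90 + 117 = 207) plus the double crossovers (7).
RF(v–z) = (207 + 7) / 2000 = 214/2000 = 0.1070 → 10.7 centimorgans.

10.7 centimorgans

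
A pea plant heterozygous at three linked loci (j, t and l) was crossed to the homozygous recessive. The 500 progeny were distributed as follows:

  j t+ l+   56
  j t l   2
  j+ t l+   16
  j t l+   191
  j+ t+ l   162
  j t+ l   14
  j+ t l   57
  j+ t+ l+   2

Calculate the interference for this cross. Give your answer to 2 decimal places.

0.50

The two most frequent reciprocal classes, j t l+ and j+ t+ l, are the parental types, so the F1 was j t l+ / j+ t+ l.
The two rarest classes, j t l and j+ t+ l+, are the double crossovers. Comparing them with the parentals, only the l allele has switched, so l is the middle locus and the order is t – l – j.
t–l: (113 + 4)/500 = 0.2340; l–j: (30 + 4)/500 = 0.0680.
Expected DCO frequency = 0.2340 × 0.0680 ≈ 0.01591; observed = 4/500 ≈ 0.00800.
Coefficient of coincidence = 0.00800/0.01591 ≈ 0.50; interference = 1 − 0.50 = 0.50.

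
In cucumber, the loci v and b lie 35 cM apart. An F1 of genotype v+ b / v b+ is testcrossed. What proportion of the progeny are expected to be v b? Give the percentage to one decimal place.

A map distance of 35 cM corresponds to a recombination frequency of 0.350.
The F1 is v+ b / v b+, so v b is a recombinant gamete class with expected frequency r/2 = 0.350/2 = 0.1750.
That is 0.1750 = 17.5% of the progeny.

17.5%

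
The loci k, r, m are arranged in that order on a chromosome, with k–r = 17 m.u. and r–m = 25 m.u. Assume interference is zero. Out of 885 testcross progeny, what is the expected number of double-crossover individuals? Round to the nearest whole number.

Map distances give recombination frequencies of 0.170 and 0.250 for the two intervals.
With no interference, expected double-crossover frequency = 0.170 × 0.250 = 0.04250.
Expected number = 0.04250 × 885 = 37.61 ≈ 38.

38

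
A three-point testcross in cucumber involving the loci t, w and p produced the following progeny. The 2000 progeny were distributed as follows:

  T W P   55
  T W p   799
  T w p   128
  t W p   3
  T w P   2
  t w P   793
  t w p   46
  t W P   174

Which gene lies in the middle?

t

The two most frequent reciprocal classes, T W p and t w P, are the parental types, so the F1 was T W p / t w P.
The two rarest classes, t W p and T w P, are the double crossovers. Comparing them with the parentals, only the t allele has switched, so t is the middle locus and the order is p – t – w.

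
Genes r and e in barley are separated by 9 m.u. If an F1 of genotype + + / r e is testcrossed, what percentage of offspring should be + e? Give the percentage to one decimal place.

A map distance of 9 m.u. corresponds to a recombination frequency of 0.090.
The F1 is + + / r e, so + e is a recombinant gamete class with expected frequency r/2 = 0.090/2 = 0.0450.
That is 0.0450 = 4.5% of the progeny.

4.5%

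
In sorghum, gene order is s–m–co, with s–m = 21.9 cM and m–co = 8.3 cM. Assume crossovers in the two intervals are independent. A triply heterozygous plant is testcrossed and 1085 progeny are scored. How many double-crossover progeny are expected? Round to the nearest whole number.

20

Map distances give recombination frequencies of 0.219 and 0.083 for the two intervals.
With no interference, expected double-crossover frequency = 0.219 × 0.083 = 0.01818.
Expected number = 0.01818 × 1085 = 19.72 ≈ 20.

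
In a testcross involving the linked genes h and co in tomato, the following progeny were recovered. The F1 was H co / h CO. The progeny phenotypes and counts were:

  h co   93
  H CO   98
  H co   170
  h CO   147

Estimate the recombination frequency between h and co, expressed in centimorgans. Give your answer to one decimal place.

37.6 centimorgans

The recombinant classes are H CO and h co: 98 + 93 = 191.
Recombination frequency = 191/508 = 0.3760 ≈ 37.6%, i.e. 37.6 centimorgans.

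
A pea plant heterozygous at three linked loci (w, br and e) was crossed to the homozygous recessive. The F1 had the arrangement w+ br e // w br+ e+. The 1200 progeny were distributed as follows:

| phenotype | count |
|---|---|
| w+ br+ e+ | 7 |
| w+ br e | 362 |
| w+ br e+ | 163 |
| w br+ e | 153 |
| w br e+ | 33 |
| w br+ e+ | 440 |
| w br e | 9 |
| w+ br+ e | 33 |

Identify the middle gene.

The two rarest classes, w br e and w+ br+ e+, are the double crossovers. Comparing them with the parentals, only the w allele has switched, so w is the middle locus and the order is e – w – br.

w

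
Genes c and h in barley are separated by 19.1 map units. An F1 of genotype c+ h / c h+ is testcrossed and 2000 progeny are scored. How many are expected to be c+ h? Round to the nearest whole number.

809

A map distance of 19.1 map units corresponds to a recombination frequency of 0.191.
The F1 is c+ h / c h+, so c+ h is a parental gamete class with expected frequency (1 − r)/2 = 0.809/2 = 0.4045.
Expected number = 0.4045 × 2000 = 809.00 ≈ 809.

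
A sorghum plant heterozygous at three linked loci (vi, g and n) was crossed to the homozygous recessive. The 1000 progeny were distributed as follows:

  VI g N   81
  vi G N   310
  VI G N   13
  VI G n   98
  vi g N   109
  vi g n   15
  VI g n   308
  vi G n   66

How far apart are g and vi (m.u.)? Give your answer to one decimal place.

23.5 m.u.

The two most frequent reciprocal classes, vi G N and VI g n, are the parental types, so the F1 was vi G N / VI g n.
The two rarest classes, VI G N and vi g n, are the double crossovers. Comparing them with the parentals, only the vi allele has switched, so vi is the middle locus and the order is n – vi – g.
Crossovers in the vi–g interval produce the single-crossover classes vi g N and VI G n (109 + 98 = 207) plus the double crossovers (28).
RF(vi–g) = (207 + 28) / 1000 = 235/1000 = 0.2350 → 23.5 m.u.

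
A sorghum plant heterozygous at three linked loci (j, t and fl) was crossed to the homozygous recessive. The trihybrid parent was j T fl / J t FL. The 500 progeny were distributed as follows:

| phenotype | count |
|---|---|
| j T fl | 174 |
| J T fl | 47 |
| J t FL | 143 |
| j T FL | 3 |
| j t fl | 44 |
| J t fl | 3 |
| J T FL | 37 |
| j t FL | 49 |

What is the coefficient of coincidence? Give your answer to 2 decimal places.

The two rarest classes, j T FL and J t fl, are the double crossovers. Comparing them with the parentals, only the fl allele has switched, so fl is the middle locus and the order is t – fl – j.
t–fl: (81 + 6)/500 = 0.1740; fl–j: (96 + 6)/500 = 0.2040.
Expected DCO frequency = 0.1740 × 0.2040 ≈ 0.03550; observed = 6/500 ≈ 0.01200.
Coefficient of coincidence = 0.01200/0.03550 ≈ 0.34.

0.34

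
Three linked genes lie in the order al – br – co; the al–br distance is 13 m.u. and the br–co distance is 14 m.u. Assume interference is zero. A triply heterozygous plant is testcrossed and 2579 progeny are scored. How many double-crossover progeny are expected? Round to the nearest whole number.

Map distances give recombination frequencies of 0.130 and 0.140 for the two intervals.
With no interference, expected double-crossover frequency = 0.130 × 0.140 = 0.01820.
Expected number = 0.01820 × 2579 = 46.94 ≈ 47.

47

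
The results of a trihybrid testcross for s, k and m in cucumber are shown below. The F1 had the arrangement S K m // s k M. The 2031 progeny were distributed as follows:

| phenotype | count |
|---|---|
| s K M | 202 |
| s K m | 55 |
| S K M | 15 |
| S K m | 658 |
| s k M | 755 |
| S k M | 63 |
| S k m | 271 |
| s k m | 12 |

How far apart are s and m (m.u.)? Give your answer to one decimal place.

7.1 m.u.

The two rarest classes, S K M and s k m, are the double crossovers. Comparing them with the parentals, only the m allele has switched, so m is the middle locus and the order is k – m – s.
Crossovers in the m–s interval produce the single-crossover classes s K m and S k M (55 + 63 = 118) plus the double crossovers (27).
RF(m–s) = (118 + 27) / 2031 = 145/2031 = 0.0714 → 7.1 m.u.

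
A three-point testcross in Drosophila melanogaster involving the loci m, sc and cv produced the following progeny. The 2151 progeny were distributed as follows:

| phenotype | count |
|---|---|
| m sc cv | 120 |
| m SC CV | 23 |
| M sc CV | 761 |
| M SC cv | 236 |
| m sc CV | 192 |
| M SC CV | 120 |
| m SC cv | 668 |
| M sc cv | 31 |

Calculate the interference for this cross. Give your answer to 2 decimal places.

The two most frequent reciprocal classes, m SC cv and M sc CV, are the parental types, so the F1 was m SC cv / M sc CV.
The two rarest classes, m SC CV and M sc cv, are the double crossovers. Comparing them with the parentals, only the cv allele has switched, so cv is the middle locus and the order is sc – cv – m.
sc–cv: (240 + 54)/2151 = 0.1367; cv–m: (428 + 54)/2151 = 0.2241.
Expected DCO frequency = 0.1367 × 0.2241 ≈ 0.03063; observed = 54/2151 ≈ 0.02510.
Coefficient of coincidence = 0.02510/0.03063 ≈ 0.82; interference = 1 − 0.82 = 0.18.

0.18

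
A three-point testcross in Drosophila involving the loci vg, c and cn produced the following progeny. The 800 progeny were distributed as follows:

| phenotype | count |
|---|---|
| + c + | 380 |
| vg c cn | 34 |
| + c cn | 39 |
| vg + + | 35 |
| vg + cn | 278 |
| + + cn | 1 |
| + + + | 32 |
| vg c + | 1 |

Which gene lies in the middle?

The two most frequent reciprocal classes, vg + cn and + c +, are the parental types, so the F1 was vg + cn / + c +.
The two rarest classes, + + cn and vg c +, are the double crossovers. Comparing them with the parentals, only the vg allele has switched, so vg is the middle locus and the order is cn – vg – c.

vg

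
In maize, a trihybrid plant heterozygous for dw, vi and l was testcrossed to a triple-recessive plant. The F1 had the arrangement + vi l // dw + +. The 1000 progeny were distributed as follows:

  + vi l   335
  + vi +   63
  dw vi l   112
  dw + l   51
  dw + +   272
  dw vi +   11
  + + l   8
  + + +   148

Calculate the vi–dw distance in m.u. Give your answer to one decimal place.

27.9 m.u.

The two rarest classes, + + l and dw vi +, are the double crossovers. Comparing them with the parentals, only the vi allele has switched, so vi is the middle locus and the order is dw – vi – l.
Crossovers in the dw–vi interval produce the single-crossover classes dw vi l and + + + (112 + 148 = 260) plus the double crossovers (19).
RF(dw–vi) = (260 + 19) / 1000 = 279/1000 = 0.2790 → 27.9 m.u.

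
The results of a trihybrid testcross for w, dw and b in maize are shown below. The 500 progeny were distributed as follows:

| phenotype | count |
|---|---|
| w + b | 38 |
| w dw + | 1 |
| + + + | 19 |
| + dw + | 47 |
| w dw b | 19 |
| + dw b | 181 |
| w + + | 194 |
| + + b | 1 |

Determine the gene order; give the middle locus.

The two most frequent reciprocal classes, w + + and + dw b, are the parental types, so the F1 was w + + / + dw b.
The two rarest classes, w dw + and + + b, are the double crossovers. Comparing them with the parentals, only the dw allele has switched, so dw is the middle locus and the order is w – dw – b.

dw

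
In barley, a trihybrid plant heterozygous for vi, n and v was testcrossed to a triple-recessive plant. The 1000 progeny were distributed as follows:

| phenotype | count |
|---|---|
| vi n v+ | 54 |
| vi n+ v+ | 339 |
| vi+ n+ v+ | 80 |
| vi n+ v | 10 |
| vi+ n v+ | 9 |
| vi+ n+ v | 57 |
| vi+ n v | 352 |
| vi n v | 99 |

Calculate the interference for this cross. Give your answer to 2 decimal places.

0.26

The two most frequent reciprocal classes, vi+ n v and vi n+ v+, are the parental types, so the F1 was vi+ n v / vi n+ v+.
The two rarest classes, vi+ n v+ and vi n+ v, are the double crossovers. Comparing them with the parentals, only the v allele has switched, so v is the middle locus and the order is n – v – vi.
n–v: (111 + 19)/1000 = 0.1300; v–vi: (179 + 19)/1000 = 0.1980.
Expected DCO frequency = 0.1300 × 0.1980 ≈ 0.02574; observed = 19/1000 ≈ 0.01900.
Coefficient of coincidence = 0.01900/0.02574 ≈ 0.74; interference = 1 − 0.74 = 0.26.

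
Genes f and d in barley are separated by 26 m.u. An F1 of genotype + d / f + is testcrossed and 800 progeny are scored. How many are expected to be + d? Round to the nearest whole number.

A map distance of 26 m.u. corresponds to a recombination frequency of 0.260.
The F1 is + d / f +, so + d is a parental gamete class with expected frequency (1 − r)/2 = 0.740/2 = 0.3700.
Expected number = 0.3700 × 800 = 296.00 ≈ 296.

296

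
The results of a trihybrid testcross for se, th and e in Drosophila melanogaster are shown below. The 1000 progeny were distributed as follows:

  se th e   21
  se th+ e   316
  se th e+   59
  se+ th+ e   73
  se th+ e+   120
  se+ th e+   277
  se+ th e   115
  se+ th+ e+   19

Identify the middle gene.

th

The two most frequent reciprocal classes, se+ th e+ and se th+ e, are the parental types, so the F1 was se+ th e+ / se th+ e.
The two rarest classes, se+ th+ e+ and se th e, are the double crossovers. Comparing them with the parentals, only the th allele has switched, so th is the middle locus and the order is se – th – e.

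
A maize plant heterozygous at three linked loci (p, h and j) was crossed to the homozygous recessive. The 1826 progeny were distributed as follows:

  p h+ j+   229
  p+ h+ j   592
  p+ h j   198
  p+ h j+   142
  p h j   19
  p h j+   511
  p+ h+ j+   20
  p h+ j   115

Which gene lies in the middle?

j

The two most frequent reciprocal classes, p h j+ and p+ h+ j, are the parental types, so the F1 was p h j+ / p+ h+ j.
The two rarest classes, p h j and p+ h+ j+, are the double crossovers. Comparing them with the parentals, only the j allele has switched, so j is the middle locus and the order is h – j – p.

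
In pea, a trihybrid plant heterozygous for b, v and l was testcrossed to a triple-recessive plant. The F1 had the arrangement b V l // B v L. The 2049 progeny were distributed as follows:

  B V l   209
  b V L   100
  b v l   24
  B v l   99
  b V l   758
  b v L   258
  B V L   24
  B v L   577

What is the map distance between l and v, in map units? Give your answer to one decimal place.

12.1 map units

The two rarest classes, b v l and B V L, are the double crossovers. Comparing them with the parentals, only the v allele has switched, so v is the middle locus and the order is b – v – l.
Crossovers in the v–l interval produce the single-crossover classes b V L and B v l (100 + 99 = 199) plus the double crossovers (48).
RF(v–l) = (199 + 48) / 2049 = 247/2049 = 0.1205 → 12.1 map units.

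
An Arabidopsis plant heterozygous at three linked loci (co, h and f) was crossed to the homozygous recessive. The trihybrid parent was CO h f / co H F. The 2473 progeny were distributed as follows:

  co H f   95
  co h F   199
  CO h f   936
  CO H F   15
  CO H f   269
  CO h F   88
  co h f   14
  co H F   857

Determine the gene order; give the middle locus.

co

The two rarest classes, co h f and CO H F, are the double crossovers. Comparing them with the parentals, only the co allele has switched, so co is the middle locus and the order is h – co – f.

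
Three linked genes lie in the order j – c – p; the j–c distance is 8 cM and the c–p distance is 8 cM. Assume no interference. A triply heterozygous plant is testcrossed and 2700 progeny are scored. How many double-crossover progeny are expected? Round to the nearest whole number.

Map distances give recombination frequencies of 0.080 and 0.080 for the two intervals.
With no interference, expected double-crossover frequency = 0.080 × 0.080 = 0.00640.
Expected number = 0.00640 × 2700 = 17.28 ≈ 17.

17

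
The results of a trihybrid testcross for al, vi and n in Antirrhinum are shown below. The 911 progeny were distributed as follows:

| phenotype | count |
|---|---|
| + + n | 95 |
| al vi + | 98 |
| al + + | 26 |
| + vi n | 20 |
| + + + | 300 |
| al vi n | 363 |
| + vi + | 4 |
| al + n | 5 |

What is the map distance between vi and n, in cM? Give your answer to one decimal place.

22.2 cM

The two most frequent reciprocal classes, + + + and al vi n, are the parental types, so the F1 was + + + / al vi n.
The two rarest classes, + vi + and al + n, are the double crossovers. Comparing them with the parentals, only the vi allele has switched, so vi is the middle locus and the order is n – vi – al.
Crossovers in the n–vi interval produce the single-crossover classes + + n and al vi + (95 + 98 = 193) plus the double crossovers (9).
RF(n–vi) = (193 + 9) / 911 = 202/911 = 0.2217 → 22.2 cM.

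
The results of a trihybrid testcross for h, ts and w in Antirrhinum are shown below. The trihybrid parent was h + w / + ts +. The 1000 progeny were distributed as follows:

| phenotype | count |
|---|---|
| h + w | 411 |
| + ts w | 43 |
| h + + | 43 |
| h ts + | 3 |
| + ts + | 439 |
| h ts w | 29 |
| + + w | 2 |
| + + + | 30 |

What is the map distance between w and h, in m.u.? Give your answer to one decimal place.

9.1 m.u.

The two rarest classes, + + w and h ts +, are the double crossovers. Comparing them with the parentals, only the h allele has switched, so h is the middle locus and the order is ts – h – w.
Crossovers in the h–w interval produce the single-crossover classes h + + and + ts w (43 + 43 = 86) plus the double crossovers (5).
RF(h–w) = (86 + 5) / 1000 = 91/1000 = 0.0910 → 9.1 m.u.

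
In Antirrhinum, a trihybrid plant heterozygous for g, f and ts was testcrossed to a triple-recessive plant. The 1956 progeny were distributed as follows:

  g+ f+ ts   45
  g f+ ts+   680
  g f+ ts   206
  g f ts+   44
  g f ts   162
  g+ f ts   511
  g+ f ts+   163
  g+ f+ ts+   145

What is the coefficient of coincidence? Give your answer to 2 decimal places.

0.96

The two most frequent reciprocal classes, g f+ ts+ and g+ f ts, are the parental types, so the F1 was g f+ ts+ / g+ f ts.
The two rarest classes, g f ts+ and g+ f+ ts, are the double crossovers. Comparing them with the parentals, only the f allele has switched, so f is the middle locus and the order is g – f – ts.
g–f: (307 + 89)/1956 = 0.2025; f–ts: (369 + 89)/1956 = 0.2342.
Expected DCO frequency = 0.2025 × 0.2342 ≈ 0.04743; observed = 89/1956 ≈ 0.04550.
Coefficient of coincidence = 0.04550/0.04743 ≈ 0.96.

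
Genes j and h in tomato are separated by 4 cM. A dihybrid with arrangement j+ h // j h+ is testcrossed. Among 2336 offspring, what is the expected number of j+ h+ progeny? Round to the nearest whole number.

A map distance of 4 cM corresponds to a recombination frequency of 0.040.
The F1 is j+ h / j h+, so j+ h+ is a recombinant gamete class with expected frequency r/2 = 0.040/2 = 0.0200.
Expected number = 0.0200 × 2336 = 46.72 ≈ 47.

47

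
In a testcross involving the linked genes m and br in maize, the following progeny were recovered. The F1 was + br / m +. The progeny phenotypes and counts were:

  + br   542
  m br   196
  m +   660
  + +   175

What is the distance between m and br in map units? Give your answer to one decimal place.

23.6 map units

The recombinant classes are + + and m br: 175 + 196 = 371.
Recombination frequency = 371/1573 = 0.2359 ≈ 23.6%, i.e. 23.6 map units.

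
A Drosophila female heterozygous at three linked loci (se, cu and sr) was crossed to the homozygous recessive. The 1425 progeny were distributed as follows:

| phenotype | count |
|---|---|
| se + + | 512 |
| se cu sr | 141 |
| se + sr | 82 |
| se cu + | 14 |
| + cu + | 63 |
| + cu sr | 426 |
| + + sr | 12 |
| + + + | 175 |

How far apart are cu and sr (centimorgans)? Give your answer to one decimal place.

12.0 centimorgans

The two most frequent reciprocal classes, se + + and + cu sr, are the parental types, so the F1 was se + + / + cu sr.
The two rarest classes, se cu + and + + sr, are the double crossovers. Comparing them with the parentals, only the cu allele has switched, so cu is the middle locus and the order is se – cu – sr.
Crossovers in the cu–sr interval produce the single-crossover classes se + sr and + cu + (82 + 63 = 145) plus the double crossovers (26).
RF(cu–sr) = (145 + 26) / 1425 = 171/1425 = 0.1200 → 12.0 centimorgans.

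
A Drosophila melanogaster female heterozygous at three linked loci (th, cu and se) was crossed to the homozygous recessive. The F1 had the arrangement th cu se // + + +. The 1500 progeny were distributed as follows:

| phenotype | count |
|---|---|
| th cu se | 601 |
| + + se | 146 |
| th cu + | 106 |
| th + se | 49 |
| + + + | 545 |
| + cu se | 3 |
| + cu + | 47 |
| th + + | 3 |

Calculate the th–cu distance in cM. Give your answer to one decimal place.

The two rarest classes, + cu se and th + +, are the double crossovers. Comparing them with the parentals, only the th allele has switched, so th is the middle locus and the order is se – th – cu.
Crossovers in the th–cu interval produce the single-crossover classes th + se and + cu + (49 + 47 = 96) plus the double crossovers (6).
RF(th–cu) = (96 + 6) / 1500 = 102/1500 = 0.0680 → 6.8 cM.

6.8 cM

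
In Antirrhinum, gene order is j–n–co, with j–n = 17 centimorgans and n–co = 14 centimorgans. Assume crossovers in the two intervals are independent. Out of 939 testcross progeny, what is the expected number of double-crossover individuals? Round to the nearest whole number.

Map distances give recombination frequencies of 0.170 and 0.140 for the two intervals.
With no interference, expected double-crossover frequency = 0.170 × 0.140 = 0.02380.
Expected number = 0.02380 × 939 = 22.35 ≈ 22.

22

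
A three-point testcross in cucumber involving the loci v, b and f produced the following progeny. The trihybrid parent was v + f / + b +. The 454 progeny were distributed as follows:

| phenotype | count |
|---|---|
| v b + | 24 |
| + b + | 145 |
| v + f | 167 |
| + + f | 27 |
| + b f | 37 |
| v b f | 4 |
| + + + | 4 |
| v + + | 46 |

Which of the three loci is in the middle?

b

The two rarest classes, v b f and + + +, are the double crossovers. Comparing them with the parentals, only the b allele has switched, so b is the middle locus and the order is v – b – f.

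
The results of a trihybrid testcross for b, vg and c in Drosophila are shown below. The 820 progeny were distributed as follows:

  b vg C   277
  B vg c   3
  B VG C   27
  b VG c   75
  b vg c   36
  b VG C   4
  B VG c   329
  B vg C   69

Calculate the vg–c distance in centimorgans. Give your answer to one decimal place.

8.5 centimorgans

The two most frequent reciprocal classes, b vg C and B VG c, are the parental types, so the F1 was b vg C / B VG c.
The two rarest classes, b VG C and B vg c, are the double crossovers. Comparing them with the parentals, only the vg allele has switched, so vg is the middle locus and the order is c – vg – b.
Crossovers in the c–vg interval produce the single-crossover classes b vg c and B VG C (36 + 27 = 63) plus the double crossovers (7).
RF(c–vg) = (63 + 7) / 820 = 70/820 = 0.0854 → 8.5 centimorgans.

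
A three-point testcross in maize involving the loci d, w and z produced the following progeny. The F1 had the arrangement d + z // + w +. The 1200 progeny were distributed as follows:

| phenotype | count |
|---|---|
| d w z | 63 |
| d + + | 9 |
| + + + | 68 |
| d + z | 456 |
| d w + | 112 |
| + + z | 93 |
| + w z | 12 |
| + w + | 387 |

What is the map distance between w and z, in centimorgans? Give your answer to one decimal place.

The two rarest classes, d + + and + w z, are the double crossovers. Comparing them with the parentals, only the z allele has switched, so z is the middle locus and the order is w – z – d.
Crossovers in the w–z interval produce the single-crossover classes d w z and + + + (63 + 68 = 131) plus the double crossovers (21).
RF(w–z) = (131 + 21) / 1200 = 152/1200 = 0.1267 → 12.7 centimorgans.

12.7 centimorgans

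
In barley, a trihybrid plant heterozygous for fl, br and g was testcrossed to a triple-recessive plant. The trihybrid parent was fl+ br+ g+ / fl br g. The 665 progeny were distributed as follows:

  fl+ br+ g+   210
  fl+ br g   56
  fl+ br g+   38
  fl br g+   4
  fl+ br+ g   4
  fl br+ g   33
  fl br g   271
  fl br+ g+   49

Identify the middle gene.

g

The two rarest classes, fl+ br+ g and fl br g+, are the double crossovers. Comparing them with the parentals, only the g allele has switched, so g is the middle locus and the order is br – g – fl.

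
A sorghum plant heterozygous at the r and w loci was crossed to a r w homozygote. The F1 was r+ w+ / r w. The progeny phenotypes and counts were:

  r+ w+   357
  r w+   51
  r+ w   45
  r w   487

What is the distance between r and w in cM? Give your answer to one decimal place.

10.2 cM

The recombinant classes are r+ w and r w+: 45 + 51 = 96.
Recombination frequency = 96/940 = 0.1021 ≈ 10.2%, i.e. 10.2 cM.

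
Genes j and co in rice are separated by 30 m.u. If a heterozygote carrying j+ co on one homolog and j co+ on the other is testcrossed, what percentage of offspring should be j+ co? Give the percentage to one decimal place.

A map distance of 30 m.u. corresponds to a recombination frequency of 0.300.
The F1 is j+ co / j co+, so j+ co is a parental gamete class with expected frequency (1 − r)/2 = 0.700/2 = 0.3500.
That is 0.3500 = 35.0% of the progeny.

35.0%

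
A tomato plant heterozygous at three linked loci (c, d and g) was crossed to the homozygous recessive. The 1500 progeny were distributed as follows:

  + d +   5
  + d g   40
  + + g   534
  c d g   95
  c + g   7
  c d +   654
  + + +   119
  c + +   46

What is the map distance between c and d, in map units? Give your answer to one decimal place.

6.5 map units

The two most frequent reciprocal classes, c d + and + + g, are the parental types, so the F1 was c d + / + + g.
The two rarest classes, + d + and c + g, are the double crossovers. Comparing them with the parentals, only the c allele has switched, so c is the middle locus and the order is g – c – d.
Crossovers in the c–d interval produce the single-crossover classes c + + and + d g (46 + 40 = 86) plus the double crossovers (12).
RF(c–d) = (86 + 12) / 1500 = 98/1500 = 0.0653 → 6.5 map units.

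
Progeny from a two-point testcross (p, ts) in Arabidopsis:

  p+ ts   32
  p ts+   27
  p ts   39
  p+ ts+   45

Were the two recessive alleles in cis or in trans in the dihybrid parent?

The two most frequent classes are p+ ts+ (45) and p ts (39); these are the parental (non-recombinant) types.
So the F1 carried p+ ts+ on one chromosome and p ts on the other — the recessive alleles are on the same chromosome (cis / coupling).

cis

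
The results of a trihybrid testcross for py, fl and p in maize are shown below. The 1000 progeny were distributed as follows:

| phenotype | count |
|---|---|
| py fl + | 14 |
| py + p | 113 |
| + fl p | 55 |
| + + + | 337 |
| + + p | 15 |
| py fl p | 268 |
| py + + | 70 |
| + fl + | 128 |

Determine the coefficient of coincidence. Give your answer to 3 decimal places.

The two most frequent reciprocal classes, py fl p and + + +, are the parental types, so the F1 was py fl p / + + +.
The two rarest classes, py fl + and + + p, are the double crossovers. Comparing them with the parentals, only the p allele has switched, so p is the middle locus and the order is py – p – fl.
py–p: (125 + 29)/1000 = 0.1540; p–fl: (241 + 29)/1000 = 0.2700.
Expected DCO frequency = 0.1540 × 0.2700 ≈ 0.04158; observed = 29/1000 ≈ 0.02900.
Coefficient of coincidence = 0.02900/0.04158 ≈ 0.697.

0.697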